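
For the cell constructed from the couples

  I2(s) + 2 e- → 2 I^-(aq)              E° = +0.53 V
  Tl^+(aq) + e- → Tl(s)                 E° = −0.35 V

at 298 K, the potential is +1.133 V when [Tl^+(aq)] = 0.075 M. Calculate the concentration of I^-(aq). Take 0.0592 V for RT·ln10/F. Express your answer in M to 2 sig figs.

I₂/I⁻ is the cathode (higher E°); E°cell = +0.53 − (−0.35) = +0.88 V with n = 2.
From the Nernst equation, log Q = n(E° − E)/0.0592 = 2·(+0.88 − (+1.133))/0.0592 = −8.547.
For I2(s) + 2 Tl(s) → 2 I^-(aq) + 2 Tl^+(aq), the reaction quotient is Q = [I^-(aq)]^2·[Tl^+(aq)]^2.
Solving for the unknown gives log [I^-(aq)] = −3.149, so [I^-(aq)] ≈ 0.00071 M.

0.00071 M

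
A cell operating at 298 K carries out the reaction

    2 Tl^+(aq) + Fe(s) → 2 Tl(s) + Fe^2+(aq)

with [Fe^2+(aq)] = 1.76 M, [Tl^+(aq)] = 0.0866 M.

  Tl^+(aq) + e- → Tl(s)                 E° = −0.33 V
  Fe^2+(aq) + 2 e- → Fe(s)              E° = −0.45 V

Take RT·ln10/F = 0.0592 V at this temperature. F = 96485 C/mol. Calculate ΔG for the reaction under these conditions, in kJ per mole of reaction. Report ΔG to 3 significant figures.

E°cell = −0.33 − (−0.45) = +0.12 V; the balanced reaction transfers n = 2 electrons.
The reaction quotient is [Fe^2+(aq)] / [Tl^+(aq)]^2 = 235; by Nernst, E = +0.12 − (0.0592/2)(2.370) = +0.0498 V.
Then ΔG = −nFE = −2 × 96485 × +0.0498 J/mol = −9.61 kJ/mol.

−9.61 kJ/mol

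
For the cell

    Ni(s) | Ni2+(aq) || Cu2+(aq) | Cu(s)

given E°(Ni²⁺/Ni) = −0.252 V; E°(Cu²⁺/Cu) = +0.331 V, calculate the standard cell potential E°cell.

By convention the left-hand electrode in cell notation is the anode (oxidation) and the right-hand electrode is the cathode (reduction).
E°cell = E°(right) − E°(left) = +0.331 − (−0.252) = +0.583 V.

+0.583 V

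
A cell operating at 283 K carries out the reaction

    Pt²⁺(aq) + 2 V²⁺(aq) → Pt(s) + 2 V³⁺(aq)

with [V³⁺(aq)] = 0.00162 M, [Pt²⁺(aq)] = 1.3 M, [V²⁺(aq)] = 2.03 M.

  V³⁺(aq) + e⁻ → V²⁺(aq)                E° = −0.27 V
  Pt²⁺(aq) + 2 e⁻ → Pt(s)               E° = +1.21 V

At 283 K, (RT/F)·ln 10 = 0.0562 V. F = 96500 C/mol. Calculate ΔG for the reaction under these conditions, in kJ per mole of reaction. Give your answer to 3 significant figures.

With Pt²⁺/Pt reduced at the cathode, E°cell = +1.21 − (−0.27) = +1.48 V and n = 2.
Here Q = [V³⁺(aq)]^2 / ([Pt²⁺(aq)]·[V²⁺(aq)]^2) = 4.9×10^−7 (log Q = −6.310), giving E = +1.48 − (0.0562/2)·(−6.310) = +1.6573 V.
Finally ΔG = −nFE = −(2)(96500 C/mol)(+1.6573 V) = −320 kJ/mol.

−320 kJ/mol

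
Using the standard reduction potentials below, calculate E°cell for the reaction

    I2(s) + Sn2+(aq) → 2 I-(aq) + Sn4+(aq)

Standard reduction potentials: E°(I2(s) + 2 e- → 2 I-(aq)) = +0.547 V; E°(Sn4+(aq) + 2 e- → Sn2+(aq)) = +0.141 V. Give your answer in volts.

In the reaction as written, I2(s) is reduced (cathode) and Sn4+(aq) is produced by oxidation at the anode.
E°cell = E°(cathode) − E°(anode) = +0.547 − (+0.141) = +0.406 V.
The positive value indicates the reaction is spontaneous as written.

+0.406 V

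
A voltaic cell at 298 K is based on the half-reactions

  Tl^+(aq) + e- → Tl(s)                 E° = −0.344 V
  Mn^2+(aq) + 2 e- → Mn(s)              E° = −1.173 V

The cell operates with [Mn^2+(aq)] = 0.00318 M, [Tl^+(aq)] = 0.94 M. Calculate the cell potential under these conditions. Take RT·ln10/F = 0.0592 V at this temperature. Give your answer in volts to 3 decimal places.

+0.901 V

The Tl⁺/Tl couple has the more positive E°, so it is the cathode; Mn²⁺/Mn is the anode.
The standard potential is −0.344 − (−1.173) = +0.829 V and the balanced reaction transfers n = 2 electrons.
The balanced reaction is 2 Tl^+(aq) + Mn(s) → 2 Tl(s) + Mn^2+(aq), so Q = [Mn^2+(aq)] / [Tl^+(aq)]^2 = 0.0036 and log Q = −2.444.
E = E° − (0.0592/n)·log Q = +0.829 − (0.0592/2)(−2.444) = +0.901 V.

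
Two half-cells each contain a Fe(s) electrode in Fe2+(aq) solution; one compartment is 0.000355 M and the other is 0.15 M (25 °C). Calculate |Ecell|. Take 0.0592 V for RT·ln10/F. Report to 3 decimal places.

0.078 V

For a concentration cell E°cell = 0, since both electrodes use the same couple.
The compartment with the higher Fe2+(aq) concentration (0.15 M) acts as the cathode; ions are reduced there and produced at the dilute (0.000355 M) anode.
With n = 2, Ecell = −(0.0592/2)·log([dilute]/[conc]) = −(0.0592/2)·log(0.000355/0.15) = +0.078 V.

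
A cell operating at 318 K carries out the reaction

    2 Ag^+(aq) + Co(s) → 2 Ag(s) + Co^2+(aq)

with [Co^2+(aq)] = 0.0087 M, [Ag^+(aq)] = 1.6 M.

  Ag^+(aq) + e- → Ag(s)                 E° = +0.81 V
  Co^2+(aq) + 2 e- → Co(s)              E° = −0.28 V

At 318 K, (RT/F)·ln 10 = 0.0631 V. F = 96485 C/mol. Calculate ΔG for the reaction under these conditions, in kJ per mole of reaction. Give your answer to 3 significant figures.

E°cell = +0.81 − (−0.28) = +1.09 V; the balanced reaction transfers n = 2 electrons.
The reaction quotient is [Co^2+(aq)] / [Ag^+(aq)]^2 = 0.0034; by Nernst, E = +1.09 − (0.0631/2)(−2.469) = +1.1679 V.
Then ΔG = −nFE = −2 × 96485 × +1.1679 J/mol = −225 kJ/mol.

−225 kJ/mol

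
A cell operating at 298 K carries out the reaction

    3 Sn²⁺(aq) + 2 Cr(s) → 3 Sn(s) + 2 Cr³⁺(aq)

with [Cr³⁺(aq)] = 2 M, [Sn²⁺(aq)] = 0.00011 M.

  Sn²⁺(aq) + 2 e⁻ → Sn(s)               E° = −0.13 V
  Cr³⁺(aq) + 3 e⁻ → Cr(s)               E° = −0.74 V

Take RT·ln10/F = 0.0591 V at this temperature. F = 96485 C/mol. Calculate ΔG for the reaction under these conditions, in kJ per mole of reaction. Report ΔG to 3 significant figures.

−282 kJ/mol

E°cell = −0.13 − (−0.74) = +0.61 V; the balanced reaction transfers n = 6 electrons.
Q = [Cr³⁺(aq)]^2 / [Sn²⁺(aq)]^3 = 3.01×10^12, so log Q = 12.478 and E = +0.61 − (0.0591/6)(12.478) = +0.4871 V.
ΔG = −nFE = −(6)(96485)(+0.4871) J/mol = −282 kJ/mol.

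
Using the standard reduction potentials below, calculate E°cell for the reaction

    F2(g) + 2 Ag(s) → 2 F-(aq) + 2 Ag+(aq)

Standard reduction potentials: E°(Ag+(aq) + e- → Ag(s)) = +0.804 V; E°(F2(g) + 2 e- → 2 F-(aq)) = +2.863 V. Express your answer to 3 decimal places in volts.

+2.059 V

F2(g) gains electrons, so the F₂/F⁻ couple is the cathode; the Ag⁺/Ag couple is the anode.
E°cell = E°(cathode) − E°(anode) = +2.863 − (+0.804) = +2.059 V.
The positive value indicates the reaction is spontaneous as written.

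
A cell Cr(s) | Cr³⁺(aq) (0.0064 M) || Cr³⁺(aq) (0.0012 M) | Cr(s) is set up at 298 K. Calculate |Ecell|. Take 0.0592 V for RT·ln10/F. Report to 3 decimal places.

0.014 V

For a concentration cell E°cell = 0, since both electrodes use the same couple.
The compartment with the higher Cr³⁺(aq) concentration (0.0064 M) acts as the cathode; ions are reduced there and produced at the dilute (0.0012 M) anode.
With n = 3, Ecell = −(0.0592/3)·log([dilute]/[conc]) = −(0.0592/3)·log(0.0012/0.0064) = +0.014 V.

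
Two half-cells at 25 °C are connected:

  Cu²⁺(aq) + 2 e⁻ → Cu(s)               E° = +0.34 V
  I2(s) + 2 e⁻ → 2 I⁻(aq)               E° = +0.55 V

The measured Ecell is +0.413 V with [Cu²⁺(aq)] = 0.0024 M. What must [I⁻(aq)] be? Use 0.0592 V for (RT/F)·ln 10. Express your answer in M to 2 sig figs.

I₂/I⁻ is the cathode (higher E°); E°cell = +0.55 − (+0.34) = +0.21 V with n = 2.
From the Nernst equation, log Q = n(E° − E)/0.0592 = 2·(+0.21 − (+0.413))/0.0592 = −6.858.
The balanced reaction is I2(s) + Cu(s) → 2 I⁻(aq) + Cu²⁺(aq), so Q = [I⁻(aq)]^2·[Cu²⁺(aq)].
Isolating [I⁻(aq)] in Q = 10^{−6.858} yields log [I⁻(aq)] = −2.119, i.e. 0.0076 M.

0.0076 M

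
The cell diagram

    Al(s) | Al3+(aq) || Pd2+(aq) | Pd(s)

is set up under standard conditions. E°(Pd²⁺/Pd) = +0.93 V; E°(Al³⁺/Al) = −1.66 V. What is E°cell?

By convention the left-hand electrode in cell notation is the anode (oxidation) and the right-hand electrode is the cathode (reduction).
E°cell = E°(right) − E°(left) = +0.93 − (−1.66) = +2.59 V.

+2.59 V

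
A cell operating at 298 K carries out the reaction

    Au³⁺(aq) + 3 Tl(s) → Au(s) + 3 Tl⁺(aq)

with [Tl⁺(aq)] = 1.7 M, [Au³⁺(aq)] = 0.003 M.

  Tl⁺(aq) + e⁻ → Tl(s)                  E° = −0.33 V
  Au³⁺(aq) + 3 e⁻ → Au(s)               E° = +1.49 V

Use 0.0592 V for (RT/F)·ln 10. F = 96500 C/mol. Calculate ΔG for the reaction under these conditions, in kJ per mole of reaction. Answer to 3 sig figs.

E°cell = +1.49 − (−0.33) = +1.82 V; the balanced reaction transfers n = 3 electrons.
Q = [Tl⁺(aq)]^3 / [Au³⁺(aq)] = 1.64×10^3, so log Q = 3.214 and E = +1.82 − (0.0592/3)(3.214) = +1.7566 V.
Then ΔG = −nFE = −3 × 96500 × +1.7566 J/mol = −509 kJ/mol.

−509 kJ/mol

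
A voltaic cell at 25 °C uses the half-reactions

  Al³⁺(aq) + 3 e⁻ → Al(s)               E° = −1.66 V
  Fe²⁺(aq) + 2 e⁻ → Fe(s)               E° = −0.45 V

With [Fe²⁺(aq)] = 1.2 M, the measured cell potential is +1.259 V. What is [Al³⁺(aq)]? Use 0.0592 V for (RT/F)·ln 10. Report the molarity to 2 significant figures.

0.0043 M

With Fe²⁺/Fe at the cathode and Al³⁺/Al at the anode, E°cell = −0.45 − (−1.66) = +1.21 V (n = 6).
From the Nernst equation, log Q = n(E° − E)/0.0592 = 6·(+1.21 − (+1.259))/0.0592 = −4.966.
For 3 Fe²⁺(aq) + 2 Al(s) → 3 Fe(s) + 2 Al³⁺(aq), the reaction quotient is Q = [Al³⁺(aq)]^2 / [Fe²⁺(aq)]^3.
Substituting the known concentrations and solving, log [Al³⁺(aq)] = −2.364 and [Al³⁺(aq)] = 0.0043 M.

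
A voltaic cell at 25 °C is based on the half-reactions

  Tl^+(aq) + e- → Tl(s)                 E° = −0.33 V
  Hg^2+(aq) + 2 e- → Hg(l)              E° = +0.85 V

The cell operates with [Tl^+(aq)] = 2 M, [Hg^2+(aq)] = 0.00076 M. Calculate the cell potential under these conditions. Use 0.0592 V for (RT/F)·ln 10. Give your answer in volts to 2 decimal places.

Since E°(Hg²⁺/Hg) > E°(Tl⁺/Tl), Hg²⁺/Hg serves as the cathode.
E°cell = E°cat − E°an = +0.85 − (−0.33) = +1.18 V; n = 2.
Balancing gives Hg^2+(aq) + 2 Tl(s) → Hg(l) + 2 Tl^+(aq); hence Q = [Tl^+(aq)]^2 / [Hg^2+(aq)] = 5.26×10^3 (log Q = 3.721).
By the Nernst equation, E = +1.18 − (0.0592/2)·(3.721) = +1.07 V.

+1.07 V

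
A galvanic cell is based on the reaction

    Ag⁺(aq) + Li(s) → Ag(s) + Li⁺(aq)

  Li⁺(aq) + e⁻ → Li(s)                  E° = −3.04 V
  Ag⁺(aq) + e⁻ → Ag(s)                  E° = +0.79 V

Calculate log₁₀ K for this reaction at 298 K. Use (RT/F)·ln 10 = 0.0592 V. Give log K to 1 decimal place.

log K = 64.7

The Ag⁺/Ag couple is reduced (cathode); E°cell = +0.79 − (−3.04) = +3.83 V with n = 1.
At equilibrium E = 0, so log K = nE°cell / 0.0592 = (1)(+3.83) / 0.0592 = 64.7.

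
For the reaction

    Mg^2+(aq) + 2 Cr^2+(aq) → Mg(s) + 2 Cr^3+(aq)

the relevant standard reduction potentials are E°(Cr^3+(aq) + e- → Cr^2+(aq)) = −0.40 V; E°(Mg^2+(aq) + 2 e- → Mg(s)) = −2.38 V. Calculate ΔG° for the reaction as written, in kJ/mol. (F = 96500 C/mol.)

In the reaction as written Mg^2+(aq) is reduced, so the Mg²⁺/Mg couple is the cathode and Cr³⁺/Cr²⁺ is the anode.
E°cell = −2.38 − (−0.40) = −1.98 V; balancing electrons gives n = 2.
ΔG° = −nFE°cell = −(2)(96500)(−1.98) J/mol = +382 kJ/mol.

+382 kJ/mol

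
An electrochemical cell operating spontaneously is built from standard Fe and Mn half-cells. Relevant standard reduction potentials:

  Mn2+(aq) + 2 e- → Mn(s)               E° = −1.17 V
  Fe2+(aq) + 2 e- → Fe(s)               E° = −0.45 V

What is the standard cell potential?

+0.72 V

Of the two couples in this cell, the one with the more positive reduction potential is reduced at the cathode: here that is Fe²⁺/Fe (−0.45 V); Mn²⁺/Mn (−1.17 V) is the anode.
E°cell = E°(cathode) − E°(anode) = −0.45 − (−1.17) = +0.72 V.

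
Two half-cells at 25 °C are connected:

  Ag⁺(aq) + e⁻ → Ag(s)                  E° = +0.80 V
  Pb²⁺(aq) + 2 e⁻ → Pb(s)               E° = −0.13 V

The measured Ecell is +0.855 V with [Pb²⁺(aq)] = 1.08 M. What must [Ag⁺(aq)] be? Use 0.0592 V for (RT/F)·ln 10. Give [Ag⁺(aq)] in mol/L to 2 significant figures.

Ag⁺/Ag is the cathode (higher E°); E°cell = +0.80 − (−0.13) = +0.93 V with n = 2.
Rearranging E = E° − (0.0592/n)·log Q gives log Q = 2(+0.93 − (+0.855))/0.0592 = 2.534.
For 2 Ag⁺(aq) + Pb(s) → 2 Ag(s) + Pb²⁺(aq), the reaction quotient is Q = [Pb²⁺(aq)] / [Ag⁺(aq)]^2.
Isolating [Ag⁺(aq)] in Q = 10^{2.534} yields log [Ag⁺(aq)] = −1.250, i.e. 0.056 M.

0.056 M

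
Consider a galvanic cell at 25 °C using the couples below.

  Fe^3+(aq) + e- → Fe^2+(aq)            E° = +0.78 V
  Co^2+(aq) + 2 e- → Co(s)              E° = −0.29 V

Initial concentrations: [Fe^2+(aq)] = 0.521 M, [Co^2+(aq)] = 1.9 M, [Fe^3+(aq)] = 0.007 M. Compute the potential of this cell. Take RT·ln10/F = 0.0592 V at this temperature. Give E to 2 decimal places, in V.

+0.95 V

Since E°(Fe³⁺/Fe²⁺) > E°(Co²⁺/Co), Fe³⁺/Fe²⁺ serves as the cathode.
E°cell = E°cat − E°an = +0.78 − (−0.29) = +1.07 V; n = 2.
The balanced reaction is 2 Fe^3+(aq) + Co(s) → 2 Fe^2+(aq) + Co^2+(aq), so Q = ([Fe^2+(aq)]^2·[Co^2+(aq)]) / [Fe^3+(aq)]^2 = 1.05×10^4 and log Q = 4.022.
Applying E = E° − (RT ln10/nF)·log Q gives +1.07 − (0.0592/2)(4.022) = +0.95 V.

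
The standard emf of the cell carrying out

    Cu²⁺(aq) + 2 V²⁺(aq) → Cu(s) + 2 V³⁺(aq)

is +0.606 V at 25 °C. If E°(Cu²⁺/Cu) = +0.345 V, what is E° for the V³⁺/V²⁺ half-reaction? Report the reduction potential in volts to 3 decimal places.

In the reaction as written the Cu²⁺/Cu couple is reduced (cathode) and V³⁺/V²⁺ is oxidized (anode), so E°cell = E°(Cu²⁺/Cu) − E°(V³⁺/V²⁺).
E°(V³⁺/V²⁺) = E°(cathode) − E°cell = +0.345 − (+0.606) = −0.261 V.

−0.261 V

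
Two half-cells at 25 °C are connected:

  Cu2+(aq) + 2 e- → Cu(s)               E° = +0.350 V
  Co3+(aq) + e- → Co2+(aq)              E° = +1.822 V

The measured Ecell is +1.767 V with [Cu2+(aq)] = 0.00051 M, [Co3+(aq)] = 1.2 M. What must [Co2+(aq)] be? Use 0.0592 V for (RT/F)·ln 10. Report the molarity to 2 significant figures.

0.00055 M

With Co³⁺/Co²⁺ at the cathode and Cu²⁺/Cu at the anode, E°cell = +1.822 − (+0.350) = +1.472 V (n = 2).
Rearranging E = E° − (0.0592/n)·log Q gives log Q = 2(+1.472 − (+1.767))/0.0592 = −9.966.
Balancing electrons gives 2 Co3+(aq) + Cu(s) → 2 Co2+(aq) + Cu2+(aq); thus Q = ([Co2+(aq)]^2·[Cu2+(aq)]) / [Co3+(aq)]^2.
Solving for the unknown gives log [Co2+(aq)] = −3.258, so [Co2+(aq)] ≈ 0.00055 M.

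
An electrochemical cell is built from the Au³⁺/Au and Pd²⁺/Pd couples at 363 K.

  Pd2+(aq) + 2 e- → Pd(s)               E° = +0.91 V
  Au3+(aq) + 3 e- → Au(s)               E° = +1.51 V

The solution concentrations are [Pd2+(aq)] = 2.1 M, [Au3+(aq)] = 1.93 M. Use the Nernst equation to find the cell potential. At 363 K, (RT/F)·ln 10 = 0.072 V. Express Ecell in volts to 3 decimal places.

The Au³⁺/Au couple has the more positive E°, so it is the cathode; Pd²⁺/Pd is the anode.
The standard potential is +1.51 − (+0.91) = +0.60 V and the balanced reaction transfers n = 6 electrons.
For the overall reaction 2 Au3+(aq) + 3 Pd(s) → 2 Au(s) + 3 Pd2+(aq), Q = [Pd2+(aq)]^3 / [Au3+(aq)]^2 = 2.49, giving log Q = 0.396.
By the Nernst equation, E = +0.60 − (0.072/6)·(0.396) = +0.595 V.

+0.595 V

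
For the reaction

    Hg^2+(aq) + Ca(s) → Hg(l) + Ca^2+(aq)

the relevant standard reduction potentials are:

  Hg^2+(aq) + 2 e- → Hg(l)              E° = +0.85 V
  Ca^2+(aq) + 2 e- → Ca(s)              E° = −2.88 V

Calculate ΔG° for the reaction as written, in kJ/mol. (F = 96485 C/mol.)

−720 kJ/mol

In the reaction as written Hg^2+(aq) is reduced, so the Hg²⁺/Hg couple is the cathode and Ca²⁺/Ca is the anode.
E°cell = +0.85 − (−2.88) = +3.73 V; balancing electrons gives n = 2.
ΔG° = −nFE°cell = −(2)(96485)(+3.73) J/mol = −720 kJ/mol.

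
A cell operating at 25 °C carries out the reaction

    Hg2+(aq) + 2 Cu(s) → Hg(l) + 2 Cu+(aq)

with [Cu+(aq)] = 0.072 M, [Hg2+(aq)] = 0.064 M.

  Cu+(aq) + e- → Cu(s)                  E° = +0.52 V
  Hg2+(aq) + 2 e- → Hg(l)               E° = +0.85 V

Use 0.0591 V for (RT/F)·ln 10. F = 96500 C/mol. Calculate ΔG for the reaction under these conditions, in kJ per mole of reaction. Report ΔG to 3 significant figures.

−69.9 kJ/mol

The standard cell potential is +0.85 − (+0.52) = +0.33 V, with n = 2 electrons in the balanced equation.
Here Q = [Cu+(aq)]^2 / [Hg2+(aq)] = 0.081 (log Q = −1.092), giving E = +0.33 − (0.0591/2)·(−1.092) = +0.3623 V.
Finally ΔG = −nFE = −(2)(96500 C/mol)(+0.3623 V) = −69.9 kJ/mol.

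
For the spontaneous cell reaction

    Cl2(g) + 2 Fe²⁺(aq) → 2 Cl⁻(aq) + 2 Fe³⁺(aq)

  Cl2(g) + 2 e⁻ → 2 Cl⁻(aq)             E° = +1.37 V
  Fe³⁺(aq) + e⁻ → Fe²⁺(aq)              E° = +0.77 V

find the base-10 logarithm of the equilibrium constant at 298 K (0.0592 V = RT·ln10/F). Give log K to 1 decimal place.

The Cl₂/Cl⁻ couple is reduced (cathode); E°cell = +1.37 − (+0.77) = +0.60 V with n = 2.
At equilibrium E = 0, so log K = nE°cell / 0.0592 = (2)(+0.60) / 0.0592 = 20.3.

log K = 20.3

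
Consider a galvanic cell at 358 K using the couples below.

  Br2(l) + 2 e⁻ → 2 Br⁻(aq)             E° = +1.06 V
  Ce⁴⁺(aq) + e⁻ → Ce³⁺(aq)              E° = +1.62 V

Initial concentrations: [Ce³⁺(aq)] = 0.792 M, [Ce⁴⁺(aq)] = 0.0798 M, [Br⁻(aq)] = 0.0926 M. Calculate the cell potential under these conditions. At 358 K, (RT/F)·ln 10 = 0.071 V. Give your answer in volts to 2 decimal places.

Since E°(Ce⁴⁺/Ce³⁺) > E°(Br₂/Br⁻), Ce⁴⁺/Ce³⁺ serves as the cathode.
E°cell = +1.62 − (+1.06) = +0.56 V, with n = 2 electrons transferred.
Balancing gives 2 Ce⁴⁺(aq) + 2 Br⁻(aq) → 2 Ce³⁺(aq) + Br2(l); hence Q = [Ce³⁺(aq)]^2 / ([Ce⁴⁺(aq)]^2·[Br⁻(aq)]^2) = 1.15×10^4 (log Q = 4.060).
E = E° − (0.071/n)·log Q = +0.56 − (0.071/2)(4.060) = +0.42 V.

+0.42 V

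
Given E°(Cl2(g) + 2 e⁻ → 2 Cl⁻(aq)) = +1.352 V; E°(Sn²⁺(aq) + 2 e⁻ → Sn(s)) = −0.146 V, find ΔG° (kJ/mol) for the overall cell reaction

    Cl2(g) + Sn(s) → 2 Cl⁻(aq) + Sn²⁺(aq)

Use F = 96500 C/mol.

In the reaction as written Cl2(g) is reduced, so the Cl₂/Cl⁻ couple is the cathode and Sn²⁺/Sn is the anode.
E°cell = +1.352 − (−0.146) = +1.498 V; balancing electrons gives n = 2.
ΔG° = −nFE°cell = −(2)(96500)(+1.498) J/mol = −289 kJ/mol.

−289 kJ/mol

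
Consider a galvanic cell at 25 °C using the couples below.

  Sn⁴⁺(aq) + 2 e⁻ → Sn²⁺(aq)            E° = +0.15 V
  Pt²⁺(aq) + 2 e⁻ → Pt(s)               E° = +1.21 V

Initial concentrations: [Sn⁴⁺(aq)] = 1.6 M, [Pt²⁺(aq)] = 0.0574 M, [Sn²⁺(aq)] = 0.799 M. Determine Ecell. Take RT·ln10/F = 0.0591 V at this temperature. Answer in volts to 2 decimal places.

Since E°(Pt²⁺/Pt) > E°(Sn⁴⁺/Sn²⁺), Pt²⁺/Pt serves as the cathode.
E°cell = +1.21 − (+0.15) = +1.06 V, with n = 2 electrons transferred.
Balancing gives Pt²⁺(aq) + Sn²⁺(aq) → Pt(s) + Sn⁴⁺(aq); hence Q = [Sn⁴⁺(aq)] / ([Pt²⁺(aq)]·[Sn²⁺(aq)]) = 34.9 (log Q = 1.543).
By the Nernst equation, E = +1.06 − (0.0591/2)·(1.543) = +1.01 V.

+1.01 V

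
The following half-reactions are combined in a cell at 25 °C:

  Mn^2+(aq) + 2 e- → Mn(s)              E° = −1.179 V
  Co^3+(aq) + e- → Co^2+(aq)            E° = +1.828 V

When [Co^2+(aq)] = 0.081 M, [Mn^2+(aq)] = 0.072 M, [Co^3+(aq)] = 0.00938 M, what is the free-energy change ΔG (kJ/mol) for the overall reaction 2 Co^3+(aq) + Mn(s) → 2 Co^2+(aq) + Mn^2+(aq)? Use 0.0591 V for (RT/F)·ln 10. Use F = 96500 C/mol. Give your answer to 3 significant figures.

−576 kJ/mol

The standard cell potential is +1.828 − (−1.179) = +3.007 V, with n = 2 electrons in the balanced equation.
Here Q = ([Co^2+(aq)]^2·[Mn^2+(aq)]) / [Co^3+(aq)]^2 = 5.37 (log Q = 0.730), giving E = +3.007 − (0.0591/2)·(0.730) = +2.9854 V.
Then ΔG = −nFE = −2 × 96500 × +2.9854 J/mol = −576 kJ/mol.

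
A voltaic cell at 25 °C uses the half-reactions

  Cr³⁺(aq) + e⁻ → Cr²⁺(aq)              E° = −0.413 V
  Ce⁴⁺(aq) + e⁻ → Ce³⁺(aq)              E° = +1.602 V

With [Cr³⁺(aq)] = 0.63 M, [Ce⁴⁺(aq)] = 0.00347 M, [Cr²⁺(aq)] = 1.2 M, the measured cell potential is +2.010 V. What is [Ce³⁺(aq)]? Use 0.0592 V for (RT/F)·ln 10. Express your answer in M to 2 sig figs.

0.0080 M

With Ce⁴⁺/Ce³⁺ at the cathode and Cr³⁺/Cr²⁺ at the anode, E°cell = +1.602 − (−0.413) = +2.015 V (n = 1).
Since E = E° − (0.0592/n)·log Q, log Q = n(E° − E)/0.0592 = 0.084.
Balancing electrons gives Ce⁴⁺(aq) + Cr²⁺(aq) → Ce³⁺(aq) + Cr³⁺(aq); thus Q = ([Ce³⁺(aq)]·[Cr³⁺(aq)]) / ([Ce⁴⁺(aq)]·[Cr²⁺(aq)]).
Isolating [Ce³⁺(aq)] in Q = 10^{0.084} yields log [Ce³⁺(aq)] = −2.096, i.e. 0.0080 M.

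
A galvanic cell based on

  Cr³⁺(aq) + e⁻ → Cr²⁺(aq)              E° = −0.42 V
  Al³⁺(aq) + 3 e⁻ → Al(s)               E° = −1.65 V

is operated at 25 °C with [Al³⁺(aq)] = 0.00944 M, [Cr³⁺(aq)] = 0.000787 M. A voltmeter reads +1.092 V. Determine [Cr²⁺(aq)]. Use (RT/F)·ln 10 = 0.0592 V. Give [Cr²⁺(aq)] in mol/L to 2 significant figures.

With Cr³⁺/Cr²⁺ at the cathode and Al³⁺/Al at the anode, E°cell = −0.42 − (−1.65) = +1.23 V (n = 3).
From the Nernst equation, log Q = n(E° − E)/0.0592 = 3·(+1.23 − (+1.092))/0.0592 = 6.993.
Balancing electrons gives 3 Cr³⁺(aq) + Al(s) → 3 Cr²⁺(aq) + Al³⁺(aq); thus Q = ([Cr²⁺(aq)]^3·[Al³⁺(aq)]) / [Cr³⁺(aq)]^3.
Solving for the unknown gives log [Cr²⁺(aq)] = −0.098, so [Cr²⁺(aq)] ≈ 0.80 M.

0.80 M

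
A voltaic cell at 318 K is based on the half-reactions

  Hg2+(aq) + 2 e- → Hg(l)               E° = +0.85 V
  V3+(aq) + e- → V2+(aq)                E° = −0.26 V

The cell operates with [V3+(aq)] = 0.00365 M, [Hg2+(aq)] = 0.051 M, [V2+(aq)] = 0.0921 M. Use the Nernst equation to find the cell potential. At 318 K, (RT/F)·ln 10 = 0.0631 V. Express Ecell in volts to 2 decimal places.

+1.16 V

Hg²⁺/Hg is reduced (cathode, E° = +0.85 V) and V³⁺/V²⁺ is oxidized (anode).
E°cell = E°cat − E°an = +0.85 − (−0.26) = +1.11 V; n = 2.
For the overall reaction Hg2+(aq) + 2 V2+(aq) → Hg(l) + 2 V3+(aq), Q = [V3+(aq)]^2 / ([Hg2+(aq)]·[V2+(aq)]^2) = 0.0308, giving log Q = −1.512.
Applying E = E° − (RT ln10/nF)·log Q gives +1.11 − (0.0631/2)(−1.512) = +1.16 V.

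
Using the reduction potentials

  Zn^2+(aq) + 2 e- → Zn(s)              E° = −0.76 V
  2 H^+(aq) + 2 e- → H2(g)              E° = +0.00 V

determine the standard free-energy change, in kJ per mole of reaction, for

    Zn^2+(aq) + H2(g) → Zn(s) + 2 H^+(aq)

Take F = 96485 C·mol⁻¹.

In the reaction as written Zn^2+(aq) is reduced, so the Zn²⁺/Zn couple is the cathode and 2H⁺/H₂ is the anode.
E°cell = −0.76 − (+0.00) = −0.76 V; balancing electrons gives n = 2.
ΔG° = −nFE°cell = −(2)(96485)(−0.76) J/mol = +147 kJ/mol.

+147 kJ/mol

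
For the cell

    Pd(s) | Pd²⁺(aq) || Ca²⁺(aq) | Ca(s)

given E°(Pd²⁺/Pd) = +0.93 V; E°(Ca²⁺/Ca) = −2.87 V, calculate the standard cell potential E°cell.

−3.80 V

By convention the left-hand electrode in cell notation is the anode (oxidation) and the right-hand electrode is the cathode (reduction).
E°cell = E°(right) − E°(left) = −2.87 − (+0.93) = −3.80 V.
The negative sign shows that, as written, the cell would require an external voltage to drive the reaction.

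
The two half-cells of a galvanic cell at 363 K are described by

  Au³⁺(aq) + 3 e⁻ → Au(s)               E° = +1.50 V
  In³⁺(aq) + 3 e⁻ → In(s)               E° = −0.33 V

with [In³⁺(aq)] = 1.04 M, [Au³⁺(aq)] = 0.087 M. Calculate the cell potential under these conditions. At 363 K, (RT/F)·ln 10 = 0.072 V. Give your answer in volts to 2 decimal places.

+1.80 V

Au³⁺/Au is reduced (cathode, E° = +1.50 V) and In³⁺/In is oxidized (anode).
E°cell = +1.50 − (−0.33) = +1.83 V, with n = 3 electrons transferred.
Balancing gives Au³⁺(aq) + In(s) → Au(s) + In³⁺(aq); hence Q = [In³⁺(aq)] / [Au³⁺(aq)] = 12 (log Q = 1.078).
E = E° − (0.072/n)·log Q = +1.83 − (0.072/3)(1.078) = +1.80 V.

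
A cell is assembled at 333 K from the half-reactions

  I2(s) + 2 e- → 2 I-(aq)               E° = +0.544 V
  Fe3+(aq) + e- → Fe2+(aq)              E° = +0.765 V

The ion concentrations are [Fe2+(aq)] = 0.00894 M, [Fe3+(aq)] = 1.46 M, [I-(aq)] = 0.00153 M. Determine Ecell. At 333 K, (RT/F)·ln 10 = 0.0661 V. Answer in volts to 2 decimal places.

The Fe³⁺/Fe²⁺ couple has the more positive E°, so it is the cathode; I₂/I⁻ is the anode.
The standard potential is +0.765 − (+0.544) = +0.221 V and the balanced reaction transfers n = 2 electrons.
The balanced reaction is 2 Fe3+(aq) + 2 I-(aq) → 2 Fe2+(aq) + I2(s), so Q = [Fe2+(aq)]^2 / ([Fe3+(aq)]^2·[I-(aq)]^2) = 16 and log Q = 1.205.
Applying E = E° − (RT ln10/nF)·log Q gives +0.221 − (0.0661/2)(1.205) = +0.18 V.

+0.18 V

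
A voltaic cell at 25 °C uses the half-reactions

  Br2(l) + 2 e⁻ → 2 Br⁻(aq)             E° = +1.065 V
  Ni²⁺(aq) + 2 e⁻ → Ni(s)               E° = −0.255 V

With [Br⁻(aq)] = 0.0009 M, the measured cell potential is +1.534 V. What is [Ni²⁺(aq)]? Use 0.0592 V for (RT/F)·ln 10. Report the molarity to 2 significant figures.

Br₂/Br⁻ is the cathode (higher E°); E°cell = +1.065 − (−0.255) = +1.320 V with n = 2.
Since E = E° − (0.0592/n)·log Q, log Q = n(E° − E)/0.0592 = −7.230.
Balancing electrons gives Br2(l) + Ni(s) → 2 Br⁻(aq) + Ni²⁺(aq); thus Q = [Br⁻(aq)]^2·[Ni²⁺(aq)].
Solving for the unknown gives log [Ni²⁺(aq)] = −1.138, so [Ni²⁺(aq)] ≈ 0.073 M.

0.073 M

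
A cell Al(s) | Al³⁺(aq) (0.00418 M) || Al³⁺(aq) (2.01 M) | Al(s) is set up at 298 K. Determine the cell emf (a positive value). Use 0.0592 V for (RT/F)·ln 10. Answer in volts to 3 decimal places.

0.053 V

For a concentration cell E°cell = 0, since both electrodes use the same couple.
The compartment with the higher Al³⁺(aq) concentration (2.01 M) acts as the cathode; ions are reduced there and produced at the dilute (0.00418 M) anode.
With n = 3, Ecell = −(0.0592/3)·log([dilute]/[conc]) = −(0.0592/3)·log(0.00418/2.01) = +0.053 V.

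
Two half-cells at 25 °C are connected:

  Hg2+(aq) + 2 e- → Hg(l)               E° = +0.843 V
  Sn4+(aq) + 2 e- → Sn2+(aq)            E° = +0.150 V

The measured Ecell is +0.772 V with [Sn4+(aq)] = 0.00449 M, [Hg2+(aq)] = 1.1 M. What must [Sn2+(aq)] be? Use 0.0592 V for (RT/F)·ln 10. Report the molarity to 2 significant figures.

Hg²⁺/Hg is the cathode (higher E°); E°cell = +0.843 − (+0.150) = +0.693 V with n = 2.
From the Nernst equation, log Q = n(E° − E)/0.0592 = 2·(+0.693 − (+0.772))/0.0592 = −2.669.
For Hg2+(aq) + Sn2+(aq) → Hg(l) + Sn4+(aq), the reaction quotient is Q = [Sn4+(aq)] / ([Hg2+(aq)]·[Sn2+(aq)]).
Solving for the unknown gives log [Sn2+(aq)] = 0.280, so [Sn2+(aq)] ≈ 1.9 M.

1.9 M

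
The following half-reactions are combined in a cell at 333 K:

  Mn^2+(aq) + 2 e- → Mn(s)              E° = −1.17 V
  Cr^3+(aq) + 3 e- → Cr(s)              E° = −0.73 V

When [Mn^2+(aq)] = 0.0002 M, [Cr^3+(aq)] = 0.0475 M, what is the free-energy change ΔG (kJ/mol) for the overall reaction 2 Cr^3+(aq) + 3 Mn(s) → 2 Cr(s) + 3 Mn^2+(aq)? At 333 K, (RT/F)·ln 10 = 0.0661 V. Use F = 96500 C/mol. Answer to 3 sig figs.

With Cr³⁺/Cr reduced at the cathode, E°cell = −0.73 − (−1.17) = +0.44 V and n = 6.
Here Q = [Mn^2+(aq)]^3 / [Cr^3+(aq)]^2 = 3.55×10^−9 (log Q = −8.450), giving E = +0.44 − (0.0661/6)·(−8.450) = +0.5331 V.
ΔG = −nFE = −(6)(96500)(+0.5331) J/mol = −309 kJ/mol.

−309 kJ/mol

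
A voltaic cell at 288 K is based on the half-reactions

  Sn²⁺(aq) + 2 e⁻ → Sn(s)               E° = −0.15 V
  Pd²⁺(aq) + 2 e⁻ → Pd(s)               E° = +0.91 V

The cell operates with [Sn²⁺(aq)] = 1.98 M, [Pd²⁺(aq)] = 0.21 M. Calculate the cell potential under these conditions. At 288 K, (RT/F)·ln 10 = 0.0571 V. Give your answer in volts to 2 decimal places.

+1.03 V

Pd²⁺/Pd is reduced (cathode, E° = +0.91 V) and Sn²⁺/Sn is oxidized (anode).
E°cell = +0.91 − (−0.15) = +1.06 V, with n = 2 electrons transferred.
Balancing gives Pd²⁺(aq) + Sn(s) → Pd(s) + Sn²⁺(aq); hence Q = [Sn²⁺(aq)] / [Pd²⁺(aq)] = 9.43 (log Q = 0.974).
By the Nernst equation, E = +1.06 − (0.0571/2)·(0.974) = +1.03 V.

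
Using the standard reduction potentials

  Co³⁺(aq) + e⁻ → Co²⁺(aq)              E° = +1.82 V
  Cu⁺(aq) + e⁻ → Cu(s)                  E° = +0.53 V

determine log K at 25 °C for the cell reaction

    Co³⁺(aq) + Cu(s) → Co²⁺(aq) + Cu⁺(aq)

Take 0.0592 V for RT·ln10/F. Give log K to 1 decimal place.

log K = 21.8

The Co³⁺/Co²⁺ couple is reduced (cathode); E°cell = +1.82 − (+0.53) = +1.29 V with n = 1.
At equilibrium E = 0, so log K = nE°cell / 0.0592 = (1)(+1.29) / 0.0592 = 21.8.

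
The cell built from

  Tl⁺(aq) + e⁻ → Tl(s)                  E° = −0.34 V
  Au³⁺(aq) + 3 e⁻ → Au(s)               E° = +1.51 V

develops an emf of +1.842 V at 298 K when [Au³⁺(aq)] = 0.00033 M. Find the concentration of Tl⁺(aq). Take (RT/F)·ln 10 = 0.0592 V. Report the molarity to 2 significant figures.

The Au³⁺/Au couple has the larger reduction potential, so it is the cathode: E°cell = +1.51 − (−0.34) = +1.85 V and n = 3.
Since E = E° − (0.0592/n)·log Q, log Q = n(E° − E)/0.0592 = 0.405.
Balancing electrons gives Au³⁺(aq) + 3 Tl(s) → Au(s) + 3 Tl⁺(aq); thus Q = [Tl⁺(aq)]^3 / [Au³⁺(aq)].
Isolating [Tl⁺(aq)] in Q = 10^{0.405} yields log [Tl⁺(aq)] = −1.025, i.e. 0.094 M.

0.094 M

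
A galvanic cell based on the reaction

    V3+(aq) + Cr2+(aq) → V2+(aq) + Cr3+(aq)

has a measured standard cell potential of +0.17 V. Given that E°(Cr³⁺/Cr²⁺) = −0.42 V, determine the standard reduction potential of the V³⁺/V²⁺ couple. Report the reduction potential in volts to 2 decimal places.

−0.25 V

In the reaction as written the V³⁺/V²⁺ couple is reduced (cathode) and Cr³⁺/Cr²⁺ is oxidized (anode), so E°cell = E°(V³⁺/V²⁺) − E°(Cr³⁺/Cr²⁺).
E°(V³⁺/V²⁺) = E°cell + E°(anode) = +0.17 + (−0.42) = −0.25 V.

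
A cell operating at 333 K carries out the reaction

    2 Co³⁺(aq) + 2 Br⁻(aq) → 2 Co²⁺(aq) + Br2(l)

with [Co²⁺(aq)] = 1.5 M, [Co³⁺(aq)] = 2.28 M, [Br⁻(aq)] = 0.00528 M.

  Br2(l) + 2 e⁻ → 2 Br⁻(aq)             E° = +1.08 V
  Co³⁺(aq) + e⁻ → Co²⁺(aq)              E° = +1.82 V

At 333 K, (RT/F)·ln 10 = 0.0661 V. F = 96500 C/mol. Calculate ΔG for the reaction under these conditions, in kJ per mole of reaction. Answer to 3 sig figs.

−116 kJ/mol

E°cell = +1.82 − (+1.08) = +0.74 V; the balanced reaction transfers n = 2 electrons.
Here Q = [Co²⁺(aq)]^2 / ([Co³⁺(aq)]^2·[Br⁻(aq)]^2) = 1.55×10^4 (log Q = 4.191), giving E = +0.74 − (0.0661/2)·(4.191) = +0.6015 V.
Then ΔG = −nFE = −2 × 96500 × +0.6015 J/mol = −116 kJ/mol.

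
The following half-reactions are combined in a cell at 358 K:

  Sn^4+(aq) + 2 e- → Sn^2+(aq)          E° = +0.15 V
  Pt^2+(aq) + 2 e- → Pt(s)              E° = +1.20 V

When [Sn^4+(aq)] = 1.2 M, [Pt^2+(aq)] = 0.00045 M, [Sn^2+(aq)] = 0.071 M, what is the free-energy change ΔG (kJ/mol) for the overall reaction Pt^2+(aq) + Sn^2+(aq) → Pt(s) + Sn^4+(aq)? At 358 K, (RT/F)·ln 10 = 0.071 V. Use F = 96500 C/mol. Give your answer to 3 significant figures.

−171 kJ/mol

E°cell = +1.20 − (+0.15) = +1.05 V; the balanced reaction transfers n = 2 electrons.
Q = [Sn^4+(aq)] / ([Pt^2+(aq)]·[Sn^2+(aq)]) = 3.76×10^4, so log Q = 4.575 and E = +1.05 − (0.071/2)(4.575) = +0.8876 V.
Finally ΔG = −nFE = −(2)(96500 C/mol)(+0.8876 V) = −171 kJ/mol.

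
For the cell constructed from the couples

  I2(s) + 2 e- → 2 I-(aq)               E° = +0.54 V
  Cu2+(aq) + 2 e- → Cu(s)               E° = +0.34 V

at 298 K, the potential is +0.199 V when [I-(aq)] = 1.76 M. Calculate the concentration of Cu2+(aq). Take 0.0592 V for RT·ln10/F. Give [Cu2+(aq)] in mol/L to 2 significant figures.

With I₂/I⁻ at the cathode and Cu²⁺/Cu at the anode, E°cell = +0.54 − (+0.34) = +0.20 V (n = 2).
From the Nernst equation, log Q = n(E° − E)/0.0592 = 2·(+0.20 − (+0.199))/0.0592 = 0.034.
The balanced reaction is I2(s) + Cu(s) → 2 I-(aq) + Cu2+(aq), so Q = [I-(aq)]^2·[Cu2+(aq)].
Isolating [Cu2+(aq)] in Q = 10^{0.034} yields log [Cu2+(aq)] = −0.457, i.e. 0.35 M.

0.35 M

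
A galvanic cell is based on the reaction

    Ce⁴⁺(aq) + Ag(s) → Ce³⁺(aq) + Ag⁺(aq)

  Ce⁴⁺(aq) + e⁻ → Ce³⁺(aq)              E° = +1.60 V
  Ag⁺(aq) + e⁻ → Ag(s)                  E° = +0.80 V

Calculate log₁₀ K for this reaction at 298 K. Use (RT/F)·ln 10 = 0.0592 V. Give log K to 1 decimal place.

log K = 13.5

The Ce⁴⁺/Ce³⁺ couple is reduced (cathode); E°cell = +1.60 − (+0.80) = +0.80 V with n = 1.
At equilibrium E = 0, so log K = nE°cell / 0.0592 = (1)(+0.80) / 0.0592 = 13.5.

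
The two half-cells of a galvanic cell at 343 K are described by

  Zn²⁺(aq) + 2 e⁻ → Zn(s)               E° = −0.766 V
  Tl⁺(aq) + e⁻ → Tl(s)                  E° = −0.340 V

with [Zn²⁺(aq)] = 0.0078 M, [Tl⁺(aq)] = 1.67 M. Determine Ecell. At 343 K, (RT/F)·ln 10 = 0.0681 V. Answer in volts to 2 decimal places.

Tl⁺/Tl is reduced (cathode, E° = −0.340 V) and Zn²⁺/Zn is oxidized (anode).
The standard potential is −0.340 − (−0.766) = +0.426 V and the balanced reaction transfers n = 2 electrons.
For the overall reaction 2 Tl⁺(aq) + Zn(s) → 2 Tl(s) + Zn²⁺(aq), Q = [Zn²⁺(aq)] / [Tl⁺(aq)]^2 = 0.0028, giving log Q = −2.553.
Applying E = E° − (RT ln10/nF)·log Q gives +0.426 − (0.0681/2)(−2.553) = +0.51 V.

+0.51 V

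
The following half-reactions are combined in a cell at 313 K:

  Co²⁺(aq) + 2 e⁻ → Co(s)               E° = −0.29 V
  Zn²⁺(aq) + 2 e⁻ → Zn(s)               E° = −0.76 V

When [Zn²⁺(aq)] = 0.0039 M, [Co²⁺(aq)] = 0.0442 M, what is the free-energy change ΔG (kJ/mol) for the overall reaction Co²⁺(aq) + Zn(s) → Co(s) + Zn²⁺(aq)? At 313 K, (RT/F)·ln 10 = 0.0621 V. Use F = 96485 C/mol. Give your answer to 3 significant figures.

−97.0 kJ/mol

The standard cell potential is −0.29 − (−0.76) = +0.47 V, with n = 2 electrons in the balanced equation.
Q = [Zn²⁺(aq)] / [Co²⁺(aq)] = 0.0882, so log Q = −1.054 and E = +0.47 − (0.0621/2)(−1.054) = +0.5027 V.
Then ΔG = −nFE = −2 × 96485 × +0.5027 J/mol = −97.0 kJ/mol.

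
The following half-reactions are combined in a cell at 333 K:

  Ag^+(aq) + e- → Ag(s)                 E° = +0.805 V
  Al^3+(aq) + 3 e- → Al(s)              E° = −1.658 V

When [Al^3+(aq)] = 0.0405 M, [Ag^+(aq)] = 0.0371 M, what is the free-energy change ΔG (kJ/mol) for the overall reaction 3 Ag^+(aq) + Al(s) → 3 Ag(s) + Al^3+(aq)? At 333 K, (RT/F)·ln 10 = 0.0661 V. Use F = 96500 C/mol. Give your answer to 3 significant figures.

−695 kJ/mol

E°cell = +0.805 − (−1.658) = +2.463 V; the balanced reaction transfers n = 3 electrons.
Here Q = [Al^3+(aq)] / [Ag^+(aq)]^3 = 793 (log Q = 2.899), giving E = +2.463 − (0.0661/3)·(2.899) = +2.3991 V.
Finally ΔG = −nFE = −(3)(96500 C/mol)(+2.3991 V) = −695 kJ/mol.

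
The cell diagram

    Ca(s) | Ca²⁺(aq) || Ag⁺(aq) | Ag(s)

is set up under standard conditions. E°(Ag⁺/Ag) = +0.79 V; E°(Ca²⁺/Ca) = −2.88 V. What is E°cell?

By convention the left-hand electrode in cell notation is the anode (oxidation) and the right-hand electrode is the cathode (reduction).
E°cell = E°(right) − E°(left) = +0.79 − (−2.88) = +3.67 V.

+3.67 V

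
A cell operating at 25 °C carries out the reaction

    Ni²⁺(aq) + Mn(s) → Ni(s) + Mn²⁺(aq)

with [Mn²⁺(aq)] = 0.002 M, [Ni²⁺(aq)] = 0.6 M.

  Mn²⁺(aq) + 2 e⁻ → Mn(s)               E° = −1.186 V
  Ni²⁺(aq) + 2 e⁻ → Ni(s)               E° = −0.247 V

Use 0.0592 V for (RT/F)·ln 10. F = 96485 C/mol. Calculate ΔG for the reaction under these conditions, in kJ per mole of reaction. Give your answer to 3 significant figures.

−195 kJ/mol

The standard cell potential is −0.247 − (−1.186) = +0.939 V, with n = 2 electrons in the balanced equation.
Q = [Mn²⁺(aq)] / [Ni²⁺(aq)] = 0.00333, so log Q = −2.477 and E = +0.939 − (0.0592/2)(−2.477) = +1.0123 V.
Then ΔG = −nFE = −2 × 96485 × +1.0123 J/mol = −195 kJ/mol.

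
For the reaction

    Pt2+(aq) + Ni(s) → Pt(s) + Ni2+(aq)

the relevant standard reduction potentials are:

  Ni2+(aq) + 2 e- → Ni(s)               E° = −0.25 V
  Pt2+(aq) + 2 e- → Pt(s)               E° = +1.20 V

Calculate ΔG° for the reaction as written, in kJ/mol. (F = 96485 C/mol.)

−280 kJ/mol

In the reaction as written Pt2+(aq) is reduced, so the Pt²⁺/Pt couple is the cathode and Ni²⁺/Ni is the anode.
E°cell = +1.20 − (−0.25) = +1.45 V; balancing electrons gives n = 2.
ΔG° = −nFE°cell = −(2)(96485)(+1.45) J/mol = −280 kJ/mol.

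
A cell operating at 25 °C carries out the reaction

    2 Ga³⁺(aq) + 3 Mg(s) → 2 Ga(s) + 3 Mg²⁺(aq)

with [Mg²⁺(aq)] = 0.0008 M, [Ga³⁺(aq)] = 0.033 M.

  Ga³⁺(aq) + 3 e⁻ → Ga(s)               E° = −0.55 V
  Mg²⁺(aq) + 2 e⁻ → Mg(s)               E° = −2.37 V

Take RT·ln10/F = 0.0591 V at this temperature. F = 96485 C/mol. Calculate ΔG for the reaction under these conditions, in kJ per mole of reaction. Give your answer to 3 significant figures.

The standard cell potential is −0.55 − (−2.37) = +1.82 V, with n = 6 electrons in the balanced equation.
Q = [Mg²⁺(aq)]^3 / [Ga³⁺(aq)]^2 = 4.7×10^−7, so log Q = −6.328 and E = +1.82 − (0.0591/6)(−6.328) = +1.8823 V.
Finally ΔG = −nFE = −(6)(96485 C/mol)(+1.8823 V) = −1090 kJ/mol.

−1090 kJ/mol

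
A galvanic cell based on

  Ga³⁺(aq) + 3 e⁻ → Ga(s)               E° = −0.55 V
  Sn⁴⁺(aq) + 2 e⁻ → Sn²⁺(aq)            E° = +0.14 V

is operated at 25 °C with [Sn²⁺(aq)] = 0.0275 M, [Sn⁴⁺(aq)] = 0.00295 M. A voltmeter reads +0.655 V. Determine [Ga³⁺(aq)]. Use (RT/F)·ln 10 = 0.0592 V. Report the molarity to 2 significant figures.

2.1 M

The Sn⁴⁺/Sn²⁺ couple has the larger reduction potential, so it is the cathode: E°cell = +0.14 − (−0.55) = +0.69 V and n = 6.
Rearranging E = E° − (0.0592/n)·log Q gives log Q = 6(+0.69 − (+0.655))/0.0592 = 3.547.
The balanced reaction is 3 Sn⁴⁺(aq) + 2 Ga(s) → 3 Sn²⁺(aq) + 2 Ga³⁺(aq), so Q = ([Sn²⁺(aq)]^3·[Ga³⁺(aq)]^2) / [Sn⁴⁺(aq)]^3.
Isolating [Ga³⁺(aq)] in Q = 10^{3.547} yields log [Ga³⁺(aq)] = 0.319, i.e. 2.1 M.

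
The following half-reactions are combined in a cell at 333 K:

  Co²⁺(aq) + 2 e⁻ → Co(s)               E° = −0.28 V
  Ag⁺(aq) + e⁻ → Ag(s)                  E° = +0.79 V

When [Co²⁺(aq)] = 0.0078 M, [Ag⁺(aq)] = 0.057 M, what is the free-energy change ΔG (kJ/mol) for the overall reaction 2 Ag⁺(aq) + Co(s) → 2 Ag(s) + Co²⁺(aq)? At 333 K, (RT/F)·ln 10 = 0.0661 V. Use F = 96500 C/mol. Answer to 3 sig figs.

E°cell = +0.79 − (−0.28) = +1.07 V; the balanced reaction transfers n = 2 electrons.
Q = [Co²⁺(aq)] / [Ag⁺(aq)]^2 = 2.4, so log Q = 0.380 and E = +1.07 − (0.0661/2)(0.380) = +1.0574 V.
ΔG = −nFE = −(2)(96500)(+1.0574) J/mol = −204 kJ/mol.

−204 kJ/mol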